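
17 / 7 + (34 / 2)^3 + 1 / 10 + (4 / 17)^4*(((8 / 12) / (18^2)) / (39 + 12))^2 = 4413842678944783303 / 897938566485030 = 4915.53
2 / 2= 1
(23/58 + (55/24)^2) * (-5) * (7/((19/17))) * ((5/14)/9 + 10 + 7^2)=-59658287935/5712768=-10442.97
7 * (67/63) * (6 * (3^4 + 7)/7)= 11792/21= 561.52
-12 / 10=-6 / 5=-1.20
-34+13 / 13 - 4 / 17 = -565 / 17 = -33.24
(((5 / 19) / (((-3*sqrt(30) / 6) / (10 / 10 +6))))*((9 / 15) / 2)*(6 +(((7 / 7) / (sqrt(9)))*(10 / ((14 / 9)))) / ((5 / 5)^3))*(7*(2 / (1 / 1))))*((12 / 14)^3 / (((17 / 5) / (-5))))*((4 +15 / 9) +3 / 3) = 21600*sqrt(30) / 833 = 142.03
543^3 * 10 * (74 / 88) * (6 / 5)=1615584888.82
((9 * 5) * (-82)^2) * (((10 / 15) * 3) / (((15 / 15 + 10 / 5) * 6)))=33620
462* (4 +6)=4620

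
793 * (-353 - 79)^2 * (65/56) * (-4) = -4809767040/7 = -687109577.14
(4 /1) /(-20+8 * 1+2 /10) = -20 /59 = -0.34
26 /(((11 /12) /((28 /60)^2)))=6.18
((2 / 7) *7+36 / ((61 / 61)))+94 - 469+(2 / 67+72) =-17753 / 67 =-264.97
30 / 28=15 / 14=1.07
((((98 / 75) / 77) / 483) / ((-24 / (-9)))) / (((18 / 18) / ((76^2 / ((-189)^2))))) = 1444 / 677805975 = 0.00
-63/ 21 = -3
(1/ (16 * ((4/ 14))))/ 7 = 1/ 32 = 0.03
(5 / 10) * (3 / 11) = 3 / 22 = 0.14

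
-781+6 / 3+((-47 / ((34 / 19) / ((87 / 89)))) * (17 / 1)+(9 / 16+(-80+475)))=-1167543 / 1424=-819.90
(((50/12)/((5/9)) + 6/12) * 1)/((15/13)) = 6.93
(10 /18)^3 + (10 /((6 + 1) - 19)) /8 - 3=-34207 /11664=-2.93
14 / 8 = 1.75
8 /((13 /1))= 8 /13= 0.62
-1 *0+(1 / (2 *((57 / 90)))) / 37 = 15 / 703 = 0.02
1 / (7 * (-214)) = -1 / 1498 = -0.00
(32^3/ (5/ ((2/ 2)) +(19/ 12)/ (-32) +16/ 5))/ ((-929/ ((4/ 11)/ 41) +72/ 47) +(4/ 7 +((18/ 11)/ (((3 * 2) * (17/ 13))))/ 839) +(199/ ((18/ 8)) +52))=-116910395511275520/ 3041791090657795547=-0.04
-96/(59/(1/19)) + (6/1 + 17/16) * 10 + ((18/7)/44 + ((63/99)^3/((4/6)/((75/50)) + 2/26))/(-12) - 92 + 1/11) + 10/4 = -96088176489/5096846216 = -18.85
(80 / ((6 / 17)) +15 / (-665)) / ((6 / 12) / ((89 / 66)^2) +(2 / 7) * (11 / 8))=260474164 / 767505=339.38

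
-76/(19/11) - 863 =-907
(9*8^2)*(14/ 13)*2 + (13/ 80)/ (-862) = 1112186711/ 896480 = 1240.62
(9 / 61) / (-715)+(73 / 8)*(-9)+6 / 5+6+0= -74.93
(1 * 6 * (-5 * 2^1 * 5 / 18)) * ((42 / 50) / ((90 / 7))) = -1.09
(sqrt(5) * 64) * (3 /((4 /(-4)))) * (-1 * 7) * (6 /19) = 8064 * sqrt(5) /19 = 949.03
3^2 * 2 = 18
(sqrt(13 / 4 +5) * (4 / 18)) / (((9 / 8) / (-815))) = -6520 * sqrt(33) / 81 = -462.40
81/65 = 1.25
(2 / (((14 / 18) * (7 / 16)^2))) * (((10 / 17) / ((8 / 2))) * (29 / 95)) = 66816 / 110789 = 0.60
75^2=5625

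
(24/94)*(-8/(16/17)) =-102/47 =-2.17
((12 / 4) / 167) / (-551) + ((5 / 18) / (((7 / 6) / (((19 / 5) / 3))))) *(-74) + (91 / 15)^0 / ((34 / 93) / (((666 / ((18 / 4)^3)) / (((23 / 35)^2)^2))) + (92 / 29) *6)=-327180313003818338047 / 14694838145490559707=-22.26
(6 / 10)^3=27 / 125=0.22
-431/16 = -26.94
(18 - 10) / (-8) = -1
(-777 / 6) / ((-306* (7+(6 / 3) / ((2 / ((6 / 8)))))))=259 / 4743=0.05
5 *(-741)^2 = 2745405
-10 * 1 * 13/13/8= -1.25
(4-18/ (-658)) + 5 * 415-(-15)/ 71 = 48568935/ 23359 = 2079.24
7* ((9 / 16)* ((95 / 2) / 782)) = 5985 / 25024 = 0.24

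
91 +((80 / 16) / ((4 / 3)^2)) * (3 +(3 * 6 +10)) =2851 / 16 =178.19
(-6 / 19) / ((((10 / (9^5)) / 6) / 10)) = -2125764 / 19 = -111882.32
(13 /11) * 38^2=1706.55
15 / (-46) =-15 / 46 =-0.33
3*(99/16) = 18.56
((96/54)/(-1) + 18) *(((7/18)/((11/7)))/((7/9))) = 511/99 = 5.16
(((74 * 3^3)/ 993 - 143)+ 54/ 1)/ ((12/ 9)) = -86379/ 1324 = -65.24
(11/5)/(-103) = -11/515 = -0.02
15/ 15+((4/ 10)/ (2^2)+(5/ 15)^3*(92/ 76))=5873/ 5130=1.14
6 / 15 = 0.40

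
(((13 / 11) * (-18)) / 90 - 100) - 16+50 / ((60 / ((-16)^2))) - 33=10576 / 165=64.10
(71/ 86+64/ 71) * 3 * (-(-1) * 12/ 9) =21090/ 3053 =6.91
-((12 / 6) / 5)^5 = -32 / 3125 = -0.01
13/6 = 2.17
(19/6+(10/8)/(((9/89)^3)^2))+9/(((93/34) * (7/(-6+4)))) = 1168949.70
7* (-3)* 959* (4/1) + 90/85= -1369434/17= -80554.94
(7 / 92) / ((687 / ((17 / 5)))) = 119 / 316020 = 0.00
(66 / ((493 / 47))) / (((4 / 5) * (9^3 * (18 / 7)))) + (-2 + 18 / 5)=34592587 / 21563820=1.60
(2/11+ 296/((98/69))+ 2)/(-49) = -113508/26411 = -4.30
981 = 981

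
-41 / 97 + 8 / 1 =735 / 97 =7.58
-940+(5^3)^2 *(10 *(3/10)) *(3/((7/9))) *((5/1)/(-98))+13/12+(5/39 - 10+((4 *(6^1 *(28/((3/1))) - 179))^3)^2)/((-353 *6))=-379471653774347388343/56664972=-6696758868500.76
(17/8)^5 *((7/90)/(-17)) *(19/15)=-0.25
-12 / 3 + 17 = 13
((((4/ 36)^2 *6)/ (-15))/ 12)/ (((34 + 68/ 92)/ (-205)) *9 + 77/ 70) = 943/ 974187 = 0.00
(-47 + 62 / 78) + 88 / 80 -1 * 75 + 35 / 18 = -118.16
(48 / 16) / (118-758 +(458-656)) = -3 / 838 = -0.00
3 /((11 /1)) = 0.27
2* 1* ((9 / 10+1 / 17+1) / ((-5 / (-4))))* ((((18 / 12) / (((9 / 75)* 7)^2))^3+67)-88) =-10712063843 / 300004950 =-35.71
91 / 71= 1.28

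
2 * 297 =594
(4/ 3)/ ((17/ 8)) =0.63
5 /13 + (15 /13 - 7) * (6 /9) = -137 /39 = -3.51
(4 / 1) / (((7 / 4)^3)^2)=16384 / 117649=0.14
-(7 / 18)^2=-0.15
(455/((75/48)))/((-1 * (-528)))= 91/165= 0.55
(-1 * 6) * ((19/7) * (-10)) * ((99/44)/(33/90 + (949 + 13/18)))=115425/299278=0.39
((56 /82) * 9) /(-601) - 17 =-419149 /24641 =-17.01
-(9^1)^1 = -9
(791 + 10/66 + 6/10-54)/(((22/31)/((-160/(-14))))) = 30188792/2541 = 11880.67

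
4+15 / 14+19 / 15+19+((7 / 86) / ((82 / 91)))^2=132351143737 / 5221723920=25.35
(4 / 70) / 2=0.03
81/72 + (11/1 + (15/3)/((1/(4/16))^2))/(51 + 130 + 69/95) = 327947/276224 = 1.19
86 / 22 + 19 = 252 / 11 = 22.91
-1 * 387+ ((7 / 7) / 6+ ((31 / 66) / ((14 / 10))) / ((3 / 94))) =-521581 / 1386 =-376.32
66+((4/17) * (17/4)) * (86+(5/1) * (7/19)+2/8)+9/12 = 154.84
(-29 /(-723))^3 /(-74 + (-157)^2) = 24389 /9287705121525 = 0.00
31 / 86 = 0.36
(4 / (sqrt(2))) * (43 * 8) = 688 * sqrt(2) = 972.98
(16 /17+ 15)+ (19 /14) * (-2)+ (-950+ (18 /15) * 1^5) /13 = -462226 /7735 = -59.76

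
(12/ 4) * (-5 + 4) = -3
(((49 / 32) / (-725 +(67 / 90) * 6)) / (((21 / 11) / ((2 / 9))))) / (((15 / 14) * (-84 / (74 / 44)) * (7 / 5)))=0.00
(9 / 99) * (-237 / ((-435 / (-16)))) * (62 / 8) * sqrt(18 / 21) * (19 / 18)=-93062 * sqrt(42) / 100485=-6.00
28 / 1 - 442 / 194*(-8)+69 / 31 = 145697 / 3007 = 48.45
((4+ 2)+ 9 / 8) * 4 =57 / 2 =28.50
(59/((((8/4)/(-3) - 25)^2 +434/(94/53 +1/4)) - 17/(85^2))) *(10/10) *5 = 161357625/477643888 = 0.34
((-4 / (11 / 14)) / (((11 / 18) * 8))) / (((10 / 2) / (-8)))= 1008 / 605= 1.67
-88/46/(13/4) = -0.59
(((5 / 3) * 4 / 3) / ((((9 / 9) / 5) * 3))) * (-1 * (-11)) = 1100 / 27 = 40.74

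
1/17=0.06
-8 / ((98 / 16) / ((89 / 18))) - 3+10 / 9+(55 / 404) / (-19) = -3142179 / 376124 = -8.35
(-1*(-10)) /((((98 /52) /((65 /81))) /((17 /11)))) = 287300 /43659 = 6.58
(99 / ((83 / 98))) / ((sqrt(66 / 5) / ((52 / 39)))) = 196 * sqrt(330) / 83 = 42.90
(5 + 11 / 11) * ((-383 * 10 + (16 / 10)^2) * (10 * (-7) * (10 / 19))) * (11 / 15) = 58942576 / 95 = 620448.17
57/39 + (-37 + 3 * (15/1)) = 123/13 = 9.46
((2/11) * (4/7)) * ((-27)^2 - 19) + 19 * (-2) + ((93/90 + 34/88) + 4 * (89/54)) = 1820311/41580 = 43.78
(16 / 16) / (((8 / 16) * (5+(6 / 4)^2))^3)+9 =220013 / 24389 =9.02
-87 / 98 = -0.89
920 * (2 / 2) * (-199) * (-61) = 11167880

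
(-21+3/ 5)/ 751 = -0.03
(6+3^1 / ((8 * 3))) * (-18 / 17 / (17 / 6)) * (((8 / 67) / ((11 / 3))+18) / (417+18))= -0.09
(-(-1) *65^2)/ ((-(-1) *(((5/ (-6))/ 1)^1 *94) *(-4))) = 2535/ 188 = 13.48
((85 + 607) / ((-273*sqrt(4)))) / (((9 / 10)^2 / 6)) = -69200 / 7371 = -9.39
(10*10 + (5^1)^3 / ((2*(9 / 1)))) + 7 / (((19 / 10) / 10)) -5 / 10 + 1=24673 / 171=144.29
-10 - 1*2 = -12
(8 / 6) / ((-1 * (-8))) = 1 / 6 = 0.17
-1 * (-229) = 229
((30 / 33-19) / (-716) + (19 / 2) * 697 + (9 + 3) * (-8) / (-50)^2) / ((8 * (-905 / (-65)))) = 423725498313 / 7127780000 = 59.45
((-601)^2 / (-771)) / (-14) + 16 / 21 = 52775 / 1542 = 34.23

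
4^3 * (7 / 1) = 448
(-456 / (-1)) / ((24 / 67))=1273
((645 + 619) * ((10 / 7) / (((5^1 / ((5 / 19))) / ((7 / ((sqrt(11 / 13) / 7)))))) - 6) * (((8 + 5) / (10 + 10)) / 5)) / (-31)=24648 / 775 - 57512 * sqrt(143) / 32395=10.57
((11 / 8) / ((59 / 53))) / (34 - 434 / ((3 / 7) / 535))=-159 / 69737056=-0.00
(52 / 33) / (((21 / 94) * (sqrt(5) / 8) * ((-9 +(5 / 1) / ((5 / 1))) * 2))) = -2444 * sqrt(5) / 3465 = -1.58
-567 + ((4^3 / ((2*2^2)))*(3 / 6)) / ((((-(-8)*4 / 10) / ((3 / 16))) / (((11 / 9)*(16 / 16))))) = -108809 / 192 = -566.71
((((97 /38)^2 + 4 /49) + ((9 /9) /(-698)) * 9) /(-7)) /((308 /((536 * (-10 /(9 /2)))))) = 108942489770 /29947459311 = 3.64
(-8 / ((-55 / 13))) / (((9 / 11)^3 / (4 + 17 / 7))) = 22.19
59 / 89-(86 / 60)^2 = -111461 / 80100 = -1.39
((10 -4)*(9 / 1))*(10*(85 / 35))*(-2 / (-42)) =3060 / 49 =62.45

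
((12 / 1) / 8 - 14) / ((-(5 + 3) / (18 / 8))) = 225 / 64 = 3.52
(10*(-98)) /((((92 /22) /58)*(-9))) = 312620 /207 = 1510.24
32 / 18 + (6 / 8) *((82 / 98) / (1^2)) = 2.41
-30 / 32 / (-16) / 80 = 3 / 4096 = 0.00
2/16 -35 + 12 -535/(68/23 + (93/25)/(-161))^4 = -4679719562793491183/155470587590016008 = -30.10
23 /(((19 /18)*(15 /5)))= 138 /19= 7.26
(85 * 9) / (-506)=-765 / 506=-1.51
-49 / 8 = -6.12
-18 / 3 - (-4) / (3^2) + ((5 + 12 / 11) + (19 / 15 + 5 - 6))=397 / 495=0.80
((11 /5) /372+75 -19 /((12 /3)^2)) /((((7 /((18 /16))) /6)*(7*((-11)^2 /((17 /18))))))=9336553 /117631360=0.08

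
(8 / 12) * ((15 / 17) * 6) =60 / 17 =3.53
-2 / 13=-0.15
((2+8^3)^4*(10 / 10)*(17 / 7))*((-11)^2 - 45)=90180988129472 / 7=12882998304210.29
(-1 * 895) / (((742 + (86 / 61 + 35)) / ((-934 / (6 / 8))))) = 203966920 / 142449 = 1431.86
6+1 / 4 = 25 / 4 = 6.25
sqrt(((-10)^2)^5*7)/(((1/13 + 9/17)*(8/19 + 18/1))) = 4199000*sqrt(7)/469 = 23687.65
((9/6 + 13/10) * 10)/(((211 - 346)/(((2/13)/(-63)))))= 8/15795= 0.00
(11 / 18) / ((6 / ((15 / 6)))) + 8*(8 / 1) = 13879 / 216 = 64.25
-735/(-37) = 735/37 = 19.86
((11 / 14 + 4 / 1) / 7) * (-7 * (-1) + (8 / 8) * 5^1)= 402 / 49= 8.20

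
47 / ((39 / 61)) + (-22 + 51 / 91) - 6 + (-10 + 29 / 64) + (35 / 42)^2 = 1950967 / 52416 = 37.22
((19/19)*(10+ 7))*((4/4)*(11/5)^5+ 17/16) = 44708997/50000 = 894.18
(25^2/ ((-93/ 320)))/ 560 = -2500/ 651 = -3.84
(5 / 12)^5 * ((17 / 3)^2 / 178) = 903125 / 398628864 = 0.00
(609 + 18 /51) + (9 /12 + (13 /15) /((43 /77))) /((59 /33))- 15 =513787553 /862580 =595.64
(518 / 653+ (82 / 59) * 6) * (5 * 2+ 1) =3870218 / 38527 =100.45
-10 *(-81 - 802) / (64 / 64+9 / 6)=3532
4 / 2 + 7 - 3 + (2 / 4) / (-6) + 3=8.92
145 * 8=1160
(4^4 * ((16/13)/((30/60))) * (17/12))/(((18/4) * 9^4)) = 69632/2302911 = 0.03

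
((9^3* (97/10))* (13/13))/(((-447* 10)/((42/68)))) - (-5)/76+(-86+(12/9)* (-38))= -3972728737/28876200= -137.58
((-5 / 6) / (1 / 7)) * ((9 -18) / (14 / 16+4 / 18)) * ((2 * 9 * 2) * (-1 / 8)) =-215.32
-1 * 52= -52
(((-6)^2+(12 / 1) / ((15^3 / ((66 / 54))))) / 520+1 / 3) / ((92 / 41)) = 0.18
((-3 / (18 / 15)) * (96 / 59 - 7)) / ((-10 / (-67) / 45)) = 955755 / 236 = 4049.81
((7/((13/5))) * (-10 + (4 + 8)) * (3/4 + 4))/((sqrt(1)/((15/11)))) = 9975/286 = 34.88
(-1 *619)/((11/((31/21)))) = -83.07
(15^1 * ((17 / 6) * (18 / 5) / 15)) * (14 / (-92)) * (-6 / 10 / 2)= 1071 / 2300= 0.47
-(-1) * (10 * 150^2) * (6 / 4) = 337500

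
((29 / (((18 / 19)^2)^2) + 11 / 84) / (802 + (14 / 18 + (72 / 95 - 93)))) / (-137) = -2522382145 / 6795448406208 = -0.00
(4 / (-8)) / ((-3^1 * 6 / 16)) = 4 / 9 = 0.44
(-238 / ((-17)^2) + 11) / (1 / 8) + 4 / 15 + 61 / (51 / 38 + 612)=3176662 / 38845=81.78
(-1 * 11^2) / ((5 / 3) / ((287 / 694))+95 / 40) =-833448 / 44119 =-18.89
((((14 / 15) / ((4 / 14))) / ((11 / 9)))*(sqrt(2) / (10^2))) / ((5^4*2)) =147*sqrt(2) / 6875000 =0.00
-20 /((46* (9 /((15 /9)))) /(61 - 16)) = -250 /69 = -3.62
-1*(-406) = 406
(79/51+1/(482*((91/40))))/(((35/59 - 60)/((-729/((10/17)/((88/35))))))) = 1093583865132/13451927125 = 81.30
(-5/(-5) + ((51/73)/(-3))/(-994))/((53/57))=4137003/3845786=1.08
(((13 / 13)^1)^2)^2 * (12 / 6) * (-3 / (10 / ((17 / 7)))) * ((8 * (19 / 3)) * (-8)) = 20672 / 35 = 590.63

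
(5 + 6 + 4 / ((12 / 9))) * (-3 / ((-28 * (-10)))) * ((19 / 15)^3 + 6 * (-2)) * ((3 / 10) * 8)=33641 / 9375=3.59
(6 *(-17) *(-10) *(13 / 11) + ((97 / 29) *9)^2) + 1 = 19544330 / 9251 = 2112.67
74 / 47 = 1.57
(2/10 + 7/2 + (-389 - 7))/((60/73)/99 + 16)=-24.51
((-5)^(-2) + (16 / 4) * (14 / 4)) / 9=39 / 25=1.56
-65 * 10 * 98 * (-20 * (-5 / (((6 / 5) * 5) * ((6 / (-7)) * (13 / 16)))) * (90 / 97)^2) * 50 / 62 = 308700000000 / 291679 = 1058355.25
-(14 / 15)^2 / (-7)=28 / 225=0.12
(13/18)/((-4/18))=-3.25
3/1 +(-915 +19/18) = -910.94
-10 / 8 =-5 / 4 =-1.25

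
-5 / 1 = -5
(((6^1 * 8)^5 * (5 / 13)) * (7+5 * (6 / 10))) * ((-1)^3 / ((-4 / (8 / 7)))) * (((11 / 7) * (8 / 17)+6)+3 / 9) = 1980422997.51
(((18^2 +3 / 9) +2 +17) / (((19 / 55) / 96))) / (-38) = -906400 / 361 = -2510.80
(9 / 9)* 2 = 2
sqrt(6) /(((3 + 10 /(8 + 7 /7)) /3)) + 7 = 27*sqrt(6) /37 + 7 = 8.79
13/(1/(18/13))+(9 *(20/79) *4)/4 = 1602/79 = 20.28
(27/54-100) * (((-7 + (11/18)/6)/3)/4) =148255/2592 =57.20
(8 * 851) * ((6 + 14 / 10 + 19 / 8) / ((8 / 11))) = 3660151 / 40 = 91503.78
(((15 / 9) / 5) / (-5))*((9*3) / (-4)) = 9 / 20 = 0.45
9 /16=0.56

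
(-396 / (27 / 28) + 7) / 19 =-1211 / 57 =-21.25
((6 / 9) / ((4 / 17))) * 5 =85 / 6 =14.17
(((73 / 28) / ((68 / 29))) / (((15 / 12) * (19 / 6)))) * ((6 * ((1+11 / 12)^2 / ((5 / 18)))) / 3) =3359679 / 452200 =7.43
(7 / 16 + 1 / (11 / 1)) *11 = 93 / 16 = 5.81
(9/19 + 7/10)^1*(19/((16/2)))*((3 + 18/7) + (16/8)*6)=27429/560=48.98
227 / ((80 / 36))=2043 / 20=102.15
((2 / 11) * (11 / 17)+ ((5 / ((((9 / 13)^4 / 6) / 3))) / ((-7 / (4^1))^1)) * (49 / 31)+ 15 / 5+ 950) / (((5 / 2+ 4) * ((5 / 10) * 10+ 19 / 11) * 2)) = 2532433607 / 369584046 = 6.85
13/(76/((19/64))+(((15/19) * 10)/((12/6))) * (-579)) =-247/38561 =-0.01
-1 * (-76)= 76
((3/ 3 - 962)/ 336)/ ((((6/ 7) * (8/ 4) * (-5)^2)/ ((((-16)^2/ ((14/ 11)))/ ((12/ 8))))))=-42284/ 4725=-8.95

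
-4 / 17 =-0.24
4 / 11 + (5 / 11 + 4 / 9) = 125 / 99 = 1.26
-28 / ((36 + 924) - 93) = -28 / 867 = -0.03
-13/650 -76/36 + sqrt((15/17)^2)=-9553/7650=-1.25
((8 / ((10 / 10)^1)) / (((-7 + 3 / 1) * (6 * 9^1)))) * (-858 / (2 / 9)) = 143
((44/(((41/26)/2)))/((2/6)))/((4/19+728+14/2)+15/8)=1043328/4593517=0.23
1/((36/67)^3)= 300763/46656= 6.45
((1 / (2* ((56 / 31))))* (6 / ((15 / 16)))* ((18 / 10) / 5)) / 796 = 279 / 348250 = 0.00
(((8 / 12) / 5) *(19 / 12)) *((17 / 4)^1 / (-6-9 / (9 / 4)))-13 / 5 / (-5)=1549 / 3600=0.43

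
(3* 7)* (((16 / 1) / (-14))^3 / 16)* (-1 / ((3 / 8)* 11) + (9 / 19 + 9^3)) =-14631296 / 10241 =-1428.70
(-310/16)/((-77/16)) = 310/77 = 4.03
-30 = -30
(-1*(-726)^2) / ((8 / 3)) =-395307 / 2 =-197653.50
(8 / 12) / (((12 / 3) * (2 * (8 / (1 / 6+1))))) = 7 / 576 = 0.01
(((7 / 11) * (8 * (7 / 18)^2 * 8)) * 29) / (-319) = -5488 / 9801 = -0.56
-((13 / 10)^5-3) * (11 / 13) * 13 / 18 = -784223 / 1800000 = -0.44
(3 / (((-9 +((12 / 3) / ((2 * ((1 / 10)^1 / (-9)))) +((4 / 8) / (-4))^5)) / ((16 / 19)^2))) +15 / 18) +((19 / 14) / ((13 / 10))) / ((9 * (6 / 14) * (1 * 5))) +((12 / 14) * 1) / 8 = 21606913759303 / 21972737073924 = 0.98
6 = 6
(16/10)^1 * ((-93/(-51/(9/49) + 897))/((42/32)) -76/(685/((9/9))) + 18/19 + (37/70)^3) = 721351706511/518398838125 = 1.39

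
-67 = -67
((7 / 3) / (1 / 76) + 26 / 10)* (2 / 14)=25.70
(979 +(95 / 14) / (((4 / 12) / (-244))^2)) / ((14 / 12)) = 152750958 / 49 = 3117366.49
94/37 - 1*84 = -3014/37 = -81.46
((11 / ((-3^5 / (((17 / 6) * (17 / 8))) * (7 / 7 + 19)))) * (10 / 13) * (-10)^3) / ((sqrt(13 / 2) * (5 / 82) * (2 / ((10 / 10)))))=3258475 * sqrt(26) / 492804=33.72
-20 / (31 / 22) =-440 / 31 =-14.19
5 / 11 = 0.45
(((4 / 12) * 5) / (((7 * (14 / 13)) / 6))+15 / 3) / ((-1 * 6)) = -155 / 147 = -1.05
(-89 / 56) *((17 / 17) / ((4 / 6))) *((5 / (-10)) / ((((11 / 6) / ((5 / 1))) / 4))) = 4005 / 308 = 13.00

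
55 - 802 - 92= -839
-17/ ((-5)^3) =17/ 125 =0.14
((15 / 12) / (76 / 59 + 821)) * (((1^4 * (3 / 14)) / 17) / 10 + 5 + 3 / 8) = 1509869 / 184745120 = 0.01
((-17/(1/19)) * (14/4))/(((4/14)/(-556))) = 2199953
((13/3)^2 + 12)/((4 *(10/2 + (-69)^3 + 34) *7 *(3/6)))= -277/41387220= -0.00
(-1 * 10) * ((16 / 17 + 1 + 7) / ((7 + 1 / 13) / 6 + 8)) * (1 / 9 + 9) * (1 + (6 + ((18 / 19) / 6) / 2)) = -5735080 / 9129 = -628.23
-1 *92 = -92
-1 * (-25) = 25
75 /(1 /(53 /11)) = 3975 /11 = 361.36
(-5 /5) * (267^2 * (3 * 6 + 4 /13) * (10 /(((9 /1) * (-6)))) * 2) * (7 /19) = 178088.88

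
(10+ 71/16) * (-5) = -1155/16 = -72.19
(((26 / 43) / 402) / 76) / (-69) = -13 / 45323892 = -0.00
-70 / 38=-35 / 19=-1.84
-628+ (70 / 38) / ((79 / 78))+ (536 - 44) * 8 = 4968038 / 1501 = 3309.82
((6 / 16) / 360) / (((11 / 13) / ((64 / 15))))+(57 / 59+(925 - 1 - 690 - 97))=20147267 / 146025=137.97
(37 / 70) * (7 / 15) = 37 / 150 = 0.25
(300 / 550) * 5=30 / 11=2.73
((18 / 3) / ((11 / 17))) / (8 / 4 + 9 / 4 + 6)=408 / 451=0.90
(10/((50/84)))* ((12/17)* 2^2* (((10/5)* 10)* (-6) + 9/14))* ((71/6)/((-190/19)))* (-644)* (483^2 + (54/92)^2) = -9839083507037064/9775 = -1006555857497.40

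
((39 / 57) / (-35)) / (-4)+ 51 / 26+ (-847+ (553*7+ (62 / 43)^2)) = 193608437751 / 63938420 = 3028.05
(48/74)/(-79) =-24/2923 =-0.01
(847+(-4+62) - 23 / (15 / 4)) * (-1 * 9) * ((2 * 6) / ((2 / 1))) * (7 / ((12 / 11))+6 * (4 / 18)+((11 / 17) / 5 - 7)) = -36282753 / 850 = -42685.59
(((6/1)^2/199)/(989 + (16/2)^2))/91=0.00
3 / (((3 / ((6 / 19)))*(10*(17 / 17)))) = 3 / 95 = 0.03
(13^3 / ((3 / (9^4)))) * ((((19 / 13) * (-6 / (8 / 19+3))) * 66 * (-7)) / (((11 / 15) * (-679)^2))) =1108467828 / 65863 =16829.90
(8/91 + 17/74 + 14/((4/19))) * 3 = 200.45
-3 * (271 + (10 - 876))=1785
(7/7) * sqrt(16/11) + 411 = 4 * sqrt(11)/11 + 411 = 412.21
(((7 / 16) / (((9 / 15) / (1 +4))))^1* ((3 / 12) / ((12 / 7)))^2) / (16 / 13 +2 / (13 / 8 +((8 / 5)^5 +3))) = 14037266425 / 246778822656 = 0.06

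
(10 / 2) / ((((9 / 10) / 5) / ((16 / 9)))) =4000 / 81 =49.38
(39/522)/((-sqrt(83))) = -13* sqrt(83)/14442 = -0.01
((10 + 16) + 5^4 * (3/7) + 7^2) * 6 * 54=777600/7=111085.71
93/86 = 1.08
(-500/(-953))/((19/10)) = 5000/18107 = 0.28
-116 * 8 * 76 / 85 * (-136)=564224 / 5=112844.80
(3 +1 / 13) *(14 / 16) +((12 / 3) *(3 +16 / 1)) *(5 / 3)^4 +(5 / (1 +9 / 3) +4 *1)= 2503453 / 4212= 594.36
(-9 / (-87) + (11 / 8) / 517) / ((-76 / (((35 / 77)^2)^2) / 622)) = -224891875 / 6066527632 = -0.04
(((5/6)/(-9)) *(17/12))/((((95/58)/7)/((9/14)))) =-493/1368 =-0.36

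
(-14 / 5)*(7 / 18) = -49 / 45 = -1.09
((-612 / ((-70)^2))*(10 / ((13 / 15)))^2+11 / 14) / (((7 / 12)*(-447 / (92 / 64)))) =6034901 / 69096664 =0.09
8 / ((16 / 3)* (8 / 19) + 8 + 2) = 228 / 349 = 0.65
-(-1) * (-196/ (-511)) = 28/ 73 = 0.38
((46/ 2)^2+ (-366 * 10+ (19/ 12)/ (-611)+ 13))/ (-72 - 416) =22861195/ 3578016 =6.39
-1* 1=-1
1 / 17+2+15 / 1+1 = 307 / 17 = 18.06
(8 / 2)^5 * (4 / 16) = 256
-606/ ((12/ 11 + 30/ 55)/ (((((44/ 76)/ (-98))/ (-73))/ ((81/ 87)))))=-354409/ 11010006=-0.03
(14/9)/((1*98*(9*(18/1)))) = 1/10206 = 0.00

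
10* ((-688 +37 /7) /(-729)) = 9.37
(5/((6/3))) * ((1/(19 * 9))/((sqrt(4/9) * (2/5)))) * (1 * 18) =0.99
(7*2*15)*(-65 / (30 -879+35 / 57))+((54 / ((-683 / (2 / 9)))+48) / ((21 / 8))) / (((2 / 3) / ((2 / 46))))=17.28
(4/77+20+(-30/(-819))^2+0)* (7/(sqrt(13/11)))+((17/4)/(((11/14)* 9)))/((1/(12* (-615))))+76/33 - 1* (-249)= -138077/33+16440068* sqrt(143)/1522521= -4055.03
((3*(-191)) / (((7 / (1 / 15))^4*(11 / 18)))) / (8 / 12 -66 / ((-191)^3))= -1330863361 / 115019409793750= -0.00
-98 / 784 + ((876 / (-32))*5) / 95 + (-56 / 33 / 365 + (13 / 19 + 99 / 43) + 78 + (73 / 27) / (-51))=1433903984153 / 18067644540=79.36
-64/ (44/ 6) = -96/ 11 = -8.73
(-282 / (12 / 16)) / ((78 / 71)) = -13348 / 39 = -342.26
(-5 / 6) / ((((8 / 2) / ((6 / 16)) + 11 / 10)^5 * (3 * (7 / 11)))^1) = -74250000 / 38368212518951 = -0.00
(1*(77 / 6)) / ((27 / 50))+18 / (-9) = 1763 / 81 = 21.77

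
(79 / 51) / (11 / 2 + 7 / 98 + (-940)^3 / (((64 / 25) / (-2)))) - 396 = -91735408012091 / 231655070739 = -396.00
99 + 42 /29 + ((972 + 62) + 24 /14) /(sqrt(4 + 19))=2913 /29 + 7250 * sqrt(23) /161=316.41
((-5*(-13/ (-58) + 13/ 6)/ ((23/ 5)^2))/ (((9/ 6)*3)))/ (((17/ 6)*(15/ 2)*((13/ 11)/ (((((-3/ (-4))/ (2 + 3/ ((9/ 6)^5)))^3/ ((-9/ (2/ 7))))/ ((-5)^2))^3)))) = 1651040988266990331/ 5570988518240221855743713853440000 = 0.00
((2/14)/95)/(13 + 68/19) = 1/11025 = 0.00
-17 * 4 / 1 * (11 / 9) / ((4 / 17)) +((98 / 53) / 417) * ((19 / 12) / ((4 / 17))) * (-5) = -62478893 / 176808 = -353.37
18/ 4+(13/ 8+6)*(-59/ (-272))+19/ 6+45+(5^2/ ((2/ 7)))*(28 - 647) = -54108.18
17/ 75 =0.23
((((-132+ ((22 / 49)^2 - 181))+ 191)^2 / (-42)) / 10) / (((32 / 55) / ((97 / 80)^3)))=-214642395590851283 / 1983460491264000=-108.22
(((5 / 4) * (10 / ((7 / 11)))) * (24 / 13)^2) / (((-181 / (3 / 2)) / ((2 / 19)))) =-0.06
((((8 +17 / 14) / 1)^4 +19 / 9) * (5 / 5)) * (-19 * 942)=-7436725889839 / 57624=-129056051.12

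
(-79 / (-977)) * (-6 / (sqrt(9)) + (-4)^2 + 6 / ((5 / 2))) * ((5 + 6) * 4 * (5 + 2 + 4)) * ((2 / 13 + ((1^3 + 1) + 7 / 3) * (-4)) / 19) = -420137168 / 723957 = -580.33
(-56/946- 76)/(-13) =35976/6149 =5.85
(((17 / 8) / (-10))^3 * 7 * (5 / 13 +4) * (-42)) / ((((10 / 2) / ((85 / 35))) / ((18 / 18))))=99974637 / 16640000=6.01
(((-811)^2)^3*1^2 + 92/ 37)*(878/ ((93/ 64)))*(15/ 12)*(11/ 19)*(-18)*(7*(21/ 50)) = -717418584130108489559374752/ 108965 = -6583935980636979668328.13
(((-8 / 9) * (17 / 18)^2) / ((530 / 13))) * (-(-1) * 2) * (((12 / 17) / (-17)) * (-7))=-728 / 64395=-0.01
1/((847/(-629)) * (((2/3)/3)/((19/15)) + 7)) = -35853/346423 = -0.10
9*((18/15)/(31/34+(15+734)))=0.01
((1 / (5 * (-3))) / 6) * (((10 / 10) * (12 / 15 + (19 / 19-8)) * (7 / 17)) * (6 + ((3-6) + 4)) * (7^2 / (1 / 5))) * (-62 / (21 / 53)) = -17470019 / 2295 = -7612.21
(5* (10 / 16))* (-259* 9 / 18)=-6475 / 16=-404.69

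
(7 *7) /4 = 12.25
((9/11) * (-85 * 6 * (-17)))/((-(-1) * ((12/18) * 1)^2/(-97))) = -34060095/22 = -1548186.14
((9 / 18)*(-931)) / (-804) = 0.58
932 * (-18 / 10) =-8388 / 5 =-1677.60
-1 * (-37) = 37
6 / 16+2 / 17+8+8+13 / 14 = 17.42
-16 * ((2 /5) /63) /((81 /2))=-0.00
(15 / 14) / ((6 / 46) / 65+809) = 22425 / 16932412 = 0.00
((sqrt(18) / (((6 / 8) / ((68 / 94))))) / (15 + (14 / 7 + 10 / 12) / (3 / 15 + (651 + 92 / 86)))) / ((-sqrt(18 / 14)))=-38144736 * sqrt(14) / 593378525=-0.24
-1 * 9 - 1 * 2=-11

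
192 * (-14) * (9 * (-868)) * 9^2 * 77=130968617472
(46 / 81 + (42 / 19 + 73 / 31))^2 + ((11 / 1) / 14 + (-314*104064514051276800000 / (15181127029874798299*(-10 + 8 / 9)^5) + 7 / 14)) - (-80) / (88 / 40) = 54678734813990864203317905998851335608 / 853900855155602931073033129250371383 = 64.03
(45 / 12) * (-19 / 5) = -57 / 4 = -14.25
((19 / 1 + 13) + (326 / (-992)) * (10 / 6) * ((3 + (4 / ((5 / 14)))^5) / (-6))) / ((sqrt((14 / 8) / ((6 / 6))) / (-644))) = -2068835455099 * sqrt(7) / 697500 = -7847489.77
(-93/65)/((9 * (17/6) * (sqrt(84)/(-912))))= 9424 * sqrt(21)/7735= 5.58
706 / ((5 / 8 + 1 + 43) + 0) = 5648 / 357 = 15.82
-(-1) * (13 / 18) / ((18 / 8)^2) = 104 / 729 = 0.14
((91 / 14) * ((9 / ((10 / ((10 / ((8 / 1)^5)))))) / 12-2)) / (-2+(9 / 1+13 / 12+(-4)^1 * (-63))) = -10223499 / 204537856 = -0.05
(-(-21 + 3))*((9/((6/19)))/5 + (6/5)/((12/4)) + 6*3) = 2169/5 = 433.80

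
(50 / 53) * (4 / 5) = 40 / 53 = 0.75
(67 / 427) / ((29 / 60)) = 4020 / 12383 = 0.32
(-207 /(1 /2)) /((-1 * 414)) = 1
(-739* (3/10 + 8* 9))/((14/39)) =-20837583/140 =-148839.88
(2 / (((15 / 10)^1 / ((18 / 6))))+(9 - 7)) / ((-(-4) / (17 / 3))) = 17 / 2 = 8.50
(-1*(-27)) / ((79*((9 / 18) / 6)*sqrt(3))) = 108*sqrt(3) / 79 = 2.37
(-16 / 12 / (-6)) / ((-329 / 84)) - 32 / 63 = -1672 / 2961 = -0.56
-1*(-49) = 49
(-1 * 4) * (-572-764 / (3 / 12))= 14512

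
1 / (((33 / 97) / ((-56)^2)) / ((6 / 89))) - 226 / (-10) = 3152547 / 4895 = 644.03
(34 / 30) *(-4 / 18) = -34 / 135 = -0.25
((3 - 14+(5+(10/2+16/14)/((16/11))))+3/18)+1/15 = -2593/1680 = -1.54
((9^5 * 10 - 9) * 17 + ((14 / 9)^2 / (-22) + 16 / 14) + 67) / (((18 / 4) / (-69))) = -2879992576420 / 18711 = -153919757.17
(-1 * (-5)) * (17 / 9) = 85 / 9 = 9.44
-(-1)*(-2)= -2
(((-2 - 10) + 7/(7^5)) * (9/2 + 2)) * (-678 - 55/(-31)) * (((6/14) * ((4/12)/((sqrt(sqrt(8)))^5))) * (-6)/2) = -23554634727 * 2^(1/4)/16672544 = -1680.09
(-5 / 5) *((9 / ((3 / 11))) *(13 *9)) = -3861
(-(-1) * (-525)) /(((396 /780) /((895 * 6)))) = -61083750 /11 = -5553068.18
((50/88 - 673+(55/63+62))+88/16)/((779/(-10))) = 440645/56826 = 7.75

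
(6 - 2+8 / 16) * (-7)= -63 / 2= -31.50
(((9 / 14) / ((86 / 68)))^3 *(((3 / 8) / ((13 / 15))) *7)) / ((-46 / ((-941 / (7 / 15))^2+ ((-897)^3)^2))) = -2056873338671349759640362945 / 456623966344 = -4504523394030075.31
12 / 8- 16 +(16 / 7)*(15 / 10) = -11.07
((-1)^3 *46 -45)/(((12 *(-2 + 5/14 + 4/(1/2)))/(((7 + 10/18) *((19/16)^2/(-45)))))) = 3909269/13841280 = 0.28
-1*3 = -3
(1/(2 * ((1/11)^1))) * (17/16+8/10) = 1639/160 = 10.24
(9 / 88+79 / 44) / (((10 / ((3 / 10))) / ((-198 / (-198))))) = 501 / 8800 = 0.06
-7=-7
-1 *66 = -66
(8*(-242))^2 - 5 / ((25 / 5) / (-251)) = 3748347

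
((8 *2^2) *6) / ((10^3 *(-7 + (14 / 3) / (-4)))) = -144 / 6125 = -0.02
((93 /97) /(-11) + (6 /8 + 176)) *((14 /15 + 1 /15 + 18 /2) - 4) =2261991 /2134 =1059.98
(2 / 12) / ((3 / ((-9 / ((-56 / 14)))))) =1 / 8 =0.12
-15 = -15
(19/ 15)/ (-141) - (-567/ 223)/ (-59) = -1449188/ 27827055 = -0.05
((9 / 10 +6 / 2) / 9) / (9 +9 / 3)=13 / 360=0.04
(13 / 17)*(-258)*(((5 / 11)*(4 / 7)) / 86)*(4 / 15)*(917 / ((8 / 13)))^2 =-263919019 / 748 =-352832.91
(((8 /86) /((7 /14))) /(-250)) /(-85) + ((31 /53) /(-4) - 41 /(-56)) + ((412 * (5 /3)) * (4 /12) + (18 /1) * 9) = 4777576247473 /12204045000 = 391.47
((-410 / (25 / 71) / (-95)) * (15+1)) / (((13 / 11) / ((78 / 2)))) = 3074016 / 475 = 6471.61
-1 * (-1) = 1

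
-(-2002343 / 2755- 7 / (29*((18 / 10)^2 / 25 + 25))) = 31449214783 / 43270030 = 726.81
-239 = -239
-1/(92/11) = -11/92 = -0.12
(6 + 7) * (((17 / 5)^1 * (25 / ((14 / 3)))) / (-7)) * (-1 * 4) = 6630 / 49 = 135.31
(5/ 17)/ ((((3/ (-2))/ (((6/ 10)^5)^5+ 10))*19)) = -5960466172116281386/ 57756900787353515625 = -0.10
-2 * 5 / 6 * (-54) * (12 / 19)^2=12960 / 361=35.90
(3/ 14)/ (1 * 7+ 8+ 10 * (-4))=-3/ 350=-0.01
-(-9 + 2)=7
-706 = -706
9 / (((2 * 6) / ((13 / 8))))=39 / 32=1.22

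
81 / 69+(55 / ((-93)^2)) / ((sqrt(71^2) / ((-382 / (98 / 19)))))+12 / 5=12343983556 / 3460335165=3.57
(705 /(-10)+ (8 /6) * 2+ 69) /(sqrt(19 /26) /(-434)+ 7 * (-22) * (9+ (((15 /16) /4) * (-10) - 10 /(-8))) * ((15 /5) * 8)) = -0.00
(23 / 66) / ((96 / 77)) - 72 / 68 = -7631 / 9792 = -0.78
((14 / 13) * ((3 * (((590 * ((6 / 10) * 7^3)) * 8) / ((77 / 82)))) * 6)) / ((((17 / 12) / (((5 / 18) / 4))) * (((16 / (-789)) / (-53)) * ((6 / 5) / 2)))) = 10408882736700 / 2431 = 4281728809.83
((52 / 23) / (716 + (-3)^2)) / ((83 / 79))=4108 / 1384025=0.00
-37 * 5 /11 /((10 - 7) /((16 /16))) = -185 /33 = -5.61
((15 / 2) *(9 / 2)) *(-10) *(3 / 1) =-2025 / 2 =-1012.50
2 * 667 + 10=1344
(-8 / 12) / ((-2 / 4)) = 4 / 3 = 1.33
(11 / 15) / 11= 1 / 15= 0.07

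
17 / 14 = 1.21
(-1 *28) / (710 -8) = -14 / 351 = -0.04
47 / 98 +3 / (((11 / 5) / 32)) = 47557 / 1078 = 44.12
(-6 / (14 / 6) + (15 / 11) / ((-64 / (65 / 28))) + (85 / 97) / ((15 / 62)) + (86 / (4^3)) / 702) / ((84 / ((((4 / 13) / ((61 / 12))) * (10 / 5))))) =673158923 / 465683426208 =0.00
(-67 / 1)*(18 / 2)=-603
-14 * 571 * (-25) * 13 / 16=1299025 / 8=162378.12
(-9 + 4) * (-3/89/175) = 3/3115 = 0.00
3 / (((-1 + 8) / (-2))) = -6 / 7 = -0.86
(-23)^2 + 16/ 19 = 10067/ 19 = 529.84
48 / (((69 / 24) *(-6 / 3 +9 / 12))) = -1536 / 115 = -13.36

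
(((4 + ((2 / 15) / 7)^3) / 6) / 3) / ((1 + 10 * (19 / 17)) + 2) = 39359318 / 2510888625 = 0.02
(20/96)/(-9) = -5/216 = -0.02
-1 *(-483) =483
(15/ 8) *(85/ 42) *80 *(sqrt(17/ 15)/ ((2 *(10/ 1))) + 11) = 85 *sqrt(255)/ 84 + 23375/ 7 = 3355.44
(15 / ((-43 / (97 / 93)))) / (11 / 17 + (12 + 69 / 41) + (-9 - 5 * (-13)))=-67609 / 13068732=-0.01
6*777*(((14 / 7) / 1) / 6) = 1554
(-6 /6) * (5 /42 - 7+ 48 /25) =5209 /1050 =4.96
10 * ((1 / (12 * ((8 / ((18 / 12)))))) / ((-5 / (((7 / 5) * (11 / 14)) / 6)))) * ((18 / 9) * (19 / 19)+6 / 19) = -121 / 9120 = -0.01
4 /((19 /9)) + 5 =131 /19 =6.89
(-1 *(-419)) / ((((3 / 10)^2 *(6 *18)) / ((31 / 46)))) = 324725 / 11178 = 29.05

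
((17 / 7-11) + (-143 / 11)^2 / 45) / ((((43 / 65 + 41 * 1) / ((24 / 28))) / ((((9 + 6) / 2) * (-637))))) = 473.36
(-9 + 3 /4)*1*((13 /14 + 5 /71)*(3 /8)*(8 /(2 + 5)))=-98307 /27832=-3.53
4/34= 2/17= 0.12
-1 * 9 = -9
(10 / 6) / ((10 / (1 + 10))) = 11 / 6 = 1.83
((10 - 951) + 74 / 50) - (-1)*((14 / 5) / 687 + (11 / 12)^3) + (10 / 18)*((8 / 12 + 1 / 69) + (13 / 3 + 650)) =-43599286901 / 75844800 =-574.85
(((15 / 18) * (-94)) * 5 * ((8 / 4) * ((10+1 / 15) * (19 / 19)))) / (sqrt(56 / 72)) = -70970 * sqrt(7) / 21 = -8941.38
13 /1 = 13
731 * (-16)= -11696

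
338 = 338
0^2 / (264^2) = 0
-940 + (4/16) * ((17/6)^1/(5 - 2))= -67663/72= -939.76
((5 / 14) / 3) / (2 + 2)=5 / 168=0.03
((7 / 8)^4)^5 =79792266297612001 / 1152921504606846976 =0.07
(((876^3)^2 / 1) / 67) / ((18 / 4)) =100418128522518528 / 67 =1498778037649530.27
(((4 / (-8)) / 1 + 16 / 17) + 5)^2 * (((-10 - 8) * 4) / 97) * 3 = -65.93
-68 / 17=-4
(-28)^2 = 784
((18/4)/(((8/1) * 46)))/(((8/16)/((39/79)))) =351/29072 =0.01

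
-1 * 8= -8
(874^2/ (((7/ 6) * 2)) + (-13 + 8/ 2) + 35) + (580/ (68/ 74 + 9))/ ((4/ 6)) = 841319600/ 2569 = 327489.14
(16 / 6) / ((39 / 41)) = 2.80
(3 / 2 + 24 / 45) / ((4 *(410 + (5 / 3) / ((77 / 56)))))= 671 / 542800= 0.00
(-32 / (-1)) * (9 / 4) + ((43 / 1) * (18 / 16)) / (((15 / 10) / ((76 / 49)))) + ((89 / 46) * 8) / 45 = 6205709 / 50715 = 122.36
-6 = -6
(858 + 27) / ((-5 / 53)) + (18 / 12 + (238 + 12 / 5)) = -91391 / 10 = -9139.10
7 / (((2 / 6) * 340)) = 21 / 340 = 0.06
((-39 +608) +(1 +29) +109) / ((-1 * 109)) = -708 / 109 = -6.50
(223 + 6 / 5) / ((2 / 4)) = 2242 / 5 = 448.40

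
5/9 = 0.56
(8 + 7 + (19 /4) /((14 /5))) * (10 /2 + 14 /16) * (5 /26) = 219725 /11648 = 18.86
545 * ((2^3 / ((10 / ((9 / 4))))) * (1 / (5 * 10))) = 981 / 50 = 19.62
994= 994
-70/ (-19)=3.68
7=7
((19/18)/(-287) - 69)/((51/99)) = -230659/1722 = -133.95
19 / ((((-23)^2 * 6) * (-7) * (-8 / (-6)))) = -19 / 29624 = -0.00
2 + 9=11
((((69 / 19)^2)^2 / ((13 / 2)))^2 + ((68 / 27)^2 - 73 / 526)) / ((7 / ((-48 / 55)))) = -6359203568547140740472 / 70621715639647657485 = -90.05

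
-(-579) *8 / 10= 2316 / 5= 463.20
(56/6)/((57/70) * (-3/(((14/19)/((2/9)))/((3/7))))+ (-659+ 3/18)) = -0.01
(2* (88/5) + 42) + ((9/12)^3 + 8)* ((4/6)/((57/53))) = 2255027/27360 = 82.42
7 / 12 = 0.58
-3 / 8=-0.38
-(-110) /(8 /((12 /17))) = 165 /17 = 9.71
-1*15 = -15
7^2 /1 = 49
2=2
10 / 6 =5 / 3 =1.67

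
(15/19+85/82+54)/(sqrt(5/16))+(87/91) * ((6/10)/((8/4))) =261/910+173954 * sqrt(5)/3895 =100.15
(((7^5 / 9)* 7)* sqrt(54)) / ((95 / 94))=11059006* sqrt(6) / 285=95048.85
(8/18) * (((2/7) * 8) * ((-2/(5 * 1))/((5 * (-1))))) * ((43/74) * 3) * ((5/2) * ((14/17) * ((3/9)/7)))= 2752/198135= 0.01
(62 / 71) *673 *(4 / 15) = 166904 / 1065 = 156.72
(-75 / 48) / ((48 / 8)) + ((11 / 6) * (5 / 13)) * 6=4955 / 1248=3.97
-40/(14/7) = -20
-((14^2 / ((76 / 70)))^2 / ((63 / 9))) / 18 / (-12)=420175 / 19494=21.55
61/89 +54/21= 2029/623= 3.26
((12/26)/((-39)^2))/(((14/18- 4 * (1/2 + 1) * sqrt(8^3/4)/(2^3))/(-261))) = 10962/12705251 + 84564 * sqrt(2)/12705251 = 0.01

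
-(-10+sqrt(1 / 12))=10 - sqrt(3) / 6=9.71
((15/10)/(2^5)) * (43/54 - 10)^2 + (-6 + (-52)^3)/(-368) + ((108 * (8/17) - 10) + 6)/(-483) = 385.98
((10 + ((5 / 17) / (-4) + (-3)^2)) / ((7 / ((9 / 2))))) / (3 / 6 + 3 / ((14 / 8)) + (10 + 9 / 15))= 1485 / 1564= 0.95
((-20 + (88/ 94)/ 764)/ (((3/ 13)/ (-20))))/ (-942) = -7779590/ 4228167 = -1.84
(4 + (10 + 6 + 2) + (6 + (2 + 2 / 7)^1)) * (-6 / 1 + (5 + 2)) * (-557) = -16869.14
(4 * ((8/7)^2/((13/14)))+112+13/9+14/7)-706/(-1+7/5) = -1346378/819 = -1643.93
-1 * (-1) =1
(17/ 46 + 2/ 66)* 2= 607/ 759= 0.80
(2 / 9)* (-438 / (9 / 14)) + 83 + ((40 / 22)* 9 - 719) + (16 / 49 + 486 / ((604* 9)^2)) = -2045933321525 / 2654583624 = -770.72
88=88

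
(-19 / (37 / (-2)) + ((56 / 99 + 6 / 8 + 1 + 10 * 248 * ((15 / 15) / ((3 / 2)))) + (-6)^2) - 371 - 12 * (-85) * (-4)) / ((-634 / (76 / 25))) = 13.23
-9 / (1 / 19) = -171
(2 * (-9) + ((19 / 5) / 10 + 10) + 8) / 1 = 19 / 50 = 0.38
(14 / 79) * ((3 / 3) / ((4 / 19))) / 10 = 133 / 1580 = 0.08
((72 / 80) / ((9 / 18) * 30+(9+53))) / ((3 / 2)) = 3 / 385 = 0.01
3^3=27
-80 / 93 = -0.86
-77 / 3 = -25.67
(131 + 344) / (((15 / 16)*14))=760 / 21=36.19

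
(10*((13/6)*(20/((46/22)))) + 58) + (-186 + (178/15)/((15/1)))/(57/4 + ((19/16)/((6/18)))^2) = 9221802314/35691975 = 258.37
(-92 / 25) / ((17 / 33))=-3036 / 425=-7.14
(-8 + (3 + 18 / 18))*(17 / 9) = -68 / 9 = -7.56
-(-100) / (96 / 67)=1675 / 24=69.79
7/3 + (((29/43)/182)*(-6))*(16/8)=26869/11739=2.29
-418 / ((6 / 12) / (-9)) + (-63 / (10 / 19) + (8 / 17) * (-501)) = 7168.54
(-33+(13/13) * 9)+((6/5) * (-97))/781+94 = 272768/3905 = 69.85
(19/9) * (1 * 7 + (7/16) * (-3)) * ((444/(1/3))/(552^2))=63973/1218816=0.05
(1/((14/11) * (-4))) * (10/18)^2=-275/4536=-0.06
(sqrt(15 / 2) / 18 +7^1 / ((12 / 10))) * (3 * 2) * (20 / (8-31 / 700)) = 7000 * sqrt(30) / 16707 +490000 / 5569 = 90.28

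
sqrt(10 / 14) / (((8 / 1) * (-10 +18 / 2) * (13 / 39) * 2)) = -0.16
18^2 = 324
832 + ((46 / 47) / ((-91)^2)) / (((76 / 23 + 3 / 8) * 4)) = 219226293764 / 263493139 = 832.00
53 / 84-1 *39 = -3223 / 84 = -38.37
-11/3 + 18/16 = -2.54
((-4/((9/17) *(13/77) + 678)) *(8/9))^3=-73496875139072/509808765436104693411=-0.00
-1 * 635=-635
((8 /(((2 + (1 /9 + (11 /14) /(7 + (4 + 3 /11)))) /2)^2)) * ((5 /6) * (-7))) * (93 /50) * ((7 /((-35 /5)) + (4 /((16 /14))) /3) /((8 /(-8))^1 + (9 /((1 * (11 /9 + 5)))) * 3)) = -3955222849536 /1085506322615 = -3.64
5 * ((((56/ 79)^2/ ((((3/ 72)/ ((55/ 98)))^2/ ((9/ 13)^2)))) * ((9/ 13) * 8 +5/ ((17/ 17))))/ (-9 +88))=1546833024000/ 53077127467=29.14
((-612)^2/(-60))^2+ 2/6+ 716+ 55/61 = 178279858102/4575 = 38968274.99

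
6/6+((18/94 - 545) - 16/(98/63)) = -182297/329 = -554.09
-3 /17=-0.18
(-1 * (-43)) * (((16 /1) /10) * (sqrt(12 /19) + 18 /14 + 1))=211.93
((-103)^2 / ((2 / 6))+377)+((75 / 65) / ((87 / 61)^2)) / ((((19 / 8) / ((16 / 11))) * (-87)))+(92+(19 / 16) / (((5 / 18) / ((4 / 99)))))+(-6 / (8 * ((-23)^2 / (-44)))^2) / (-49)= 32296.17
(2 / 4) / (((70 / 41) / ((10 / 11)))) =41 / 154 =0.27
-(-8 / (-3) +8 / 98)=-404 / 147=-2.75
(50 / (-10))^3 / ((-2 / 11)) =687.50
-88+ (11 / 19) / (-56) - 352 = -468171 / 1064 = -440.01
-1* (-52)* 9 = 468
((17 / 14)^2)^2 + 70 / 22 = 2263291 / 422576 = 5.36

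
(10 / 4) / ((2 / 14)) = 35 / 2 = 17.50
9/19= 0.47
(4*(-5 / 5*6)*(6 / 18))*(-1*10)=80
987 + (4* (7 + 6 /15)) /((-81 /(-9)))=44563 /45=990.29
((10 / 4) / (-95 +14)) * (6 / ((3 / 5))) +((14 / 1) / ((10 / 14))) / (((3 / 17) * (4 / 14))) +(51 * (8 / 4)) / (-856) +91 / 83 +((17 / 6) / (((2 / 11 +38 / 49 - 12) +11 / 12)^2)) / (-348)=139386004395759734119 / 357949014546366900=389.40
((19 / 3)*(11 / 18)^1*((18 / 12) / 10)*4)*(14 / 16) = 1463 / 720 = 2.03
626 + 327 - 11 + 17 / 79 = 74435 / 79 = 942.22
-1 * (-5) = 5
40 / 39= 1.03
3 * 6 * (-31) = -558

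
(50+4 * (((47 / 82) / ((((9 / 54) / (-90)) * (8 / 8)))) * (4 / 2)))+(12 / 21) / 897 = -624571966 / 257439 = -2426.10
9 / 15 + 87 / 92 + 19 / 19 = 1171 / 460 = 2.55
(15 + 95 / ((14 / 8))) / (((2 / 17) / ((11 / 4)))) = 90695 / 56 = 1619.55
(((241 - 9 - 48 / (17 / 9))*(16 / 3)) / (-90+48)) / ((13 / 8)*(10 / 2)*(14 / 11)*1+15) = -1.04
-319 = -319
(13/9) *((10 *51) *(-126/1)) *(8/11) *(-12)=8910720/11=810065.45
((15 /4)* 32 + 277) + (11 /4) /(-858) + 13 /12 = 124201 /312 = 398.08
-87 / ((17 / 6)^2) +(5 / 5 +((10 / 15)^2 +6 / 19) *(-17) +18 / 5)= -4734673 / 247095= -19.16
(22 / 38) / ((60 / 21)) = 77 / 380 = 0.20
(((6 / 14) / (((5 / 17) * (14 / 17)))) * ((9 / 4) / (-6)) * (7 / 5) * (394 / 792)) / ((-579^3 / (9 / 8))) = 56933 / 21256603737600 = 0.00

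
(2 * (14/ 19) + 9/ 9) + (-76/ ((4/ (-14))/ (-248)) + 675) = -1240520/ 19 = -65290.53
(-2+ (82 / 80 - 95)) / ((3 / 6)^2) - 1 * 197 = -580.90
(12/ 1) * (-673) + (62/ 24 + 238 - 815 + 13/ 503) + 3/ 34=-887624849/ 102612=-8650.30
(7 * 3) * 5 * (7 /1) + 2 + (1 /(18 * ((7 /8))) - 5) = 46120 /63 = 732.06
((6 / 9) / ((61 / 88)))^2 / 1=30976 / 33489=0.92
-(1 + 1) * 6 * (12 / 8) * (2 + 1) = -54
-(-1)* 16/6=8/3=2.67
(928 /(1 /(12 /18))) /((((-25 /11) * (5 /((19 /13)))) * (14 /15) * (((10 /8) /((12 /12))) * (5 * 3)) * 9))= -775808 /1535625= -0.51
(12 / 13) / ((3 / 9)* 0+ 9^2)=4 / 351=0.01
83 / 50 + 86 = 4383 / 50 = 87.66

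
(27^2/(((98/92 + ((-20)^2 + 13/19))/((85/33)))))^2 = 36210185900100/1657586725729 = 21.85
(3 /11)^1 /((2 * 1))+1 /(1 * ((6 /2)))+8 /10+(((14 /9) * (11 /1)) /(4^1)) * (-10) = -41093 /990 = -41.51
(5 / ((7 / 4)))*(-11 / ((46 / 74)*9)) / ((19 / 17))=-138380 / 27531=-5.03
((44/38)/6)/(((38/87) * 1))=319/722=0.44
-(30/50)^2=-9/25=-0.36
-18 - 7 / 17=-18.41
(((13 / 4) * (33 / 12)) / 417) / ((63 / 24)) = 143 / 17514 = 0.01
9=9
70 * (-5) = -350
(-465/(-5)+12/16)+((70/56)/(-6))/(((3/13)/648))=-1965/4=-491.25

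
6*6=36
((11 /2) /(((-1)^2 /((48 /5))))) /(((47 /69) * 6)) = 3036 /235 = 12.92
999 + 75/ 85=16998/ 17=999.88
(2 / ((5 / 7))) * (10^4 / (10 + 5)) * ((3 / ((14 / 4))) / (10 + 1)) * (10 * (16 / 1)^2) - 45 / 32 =131071505 / 352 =372362.23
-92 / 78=-46 / 39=-1.18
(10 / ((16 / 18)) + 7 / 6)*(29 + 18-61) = -1043 / 6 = -173.83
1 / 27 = 0.04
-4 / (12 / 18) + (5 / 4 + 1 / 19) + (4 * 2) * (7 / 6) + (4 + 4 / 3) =9.97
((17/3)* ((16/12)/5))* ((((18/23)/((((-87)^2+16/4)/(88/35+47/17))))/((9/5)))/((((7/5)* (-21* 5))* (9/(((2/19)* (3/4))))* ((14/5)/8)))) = -5584/71512846209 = -0.00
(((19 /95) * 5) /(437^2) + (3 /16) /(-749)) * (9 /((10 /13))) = -65627991 /22885724960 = -0.00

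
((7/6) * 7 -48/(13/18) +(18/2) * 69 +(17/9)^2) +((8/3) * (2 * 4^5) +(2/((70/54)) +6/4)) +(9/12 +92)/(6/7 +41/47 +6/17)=10431103408841/1717000740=6075.19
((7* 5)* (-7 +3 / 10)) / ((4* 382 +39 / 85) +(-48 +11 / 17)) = -39865 / 251788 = -0.16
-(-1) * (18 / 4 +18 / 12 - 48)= -42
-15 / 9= -5 / 3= -1.67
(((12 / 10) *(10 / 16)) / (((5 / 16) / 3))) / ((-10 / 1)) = -18 / 25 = -0.72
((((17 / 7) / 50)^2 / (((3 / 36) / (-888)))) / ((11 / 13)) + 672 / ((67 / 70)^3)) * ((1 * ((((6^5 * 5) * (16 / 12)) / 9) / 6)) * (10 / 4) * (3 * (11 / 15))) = 7165258464151296 / 1842173375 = 3889567.92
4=4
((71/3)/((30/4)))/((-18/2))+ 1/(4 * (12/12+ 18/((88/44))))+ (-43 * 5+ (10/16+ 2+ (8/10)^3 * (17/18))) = -8594791/40500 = -212.22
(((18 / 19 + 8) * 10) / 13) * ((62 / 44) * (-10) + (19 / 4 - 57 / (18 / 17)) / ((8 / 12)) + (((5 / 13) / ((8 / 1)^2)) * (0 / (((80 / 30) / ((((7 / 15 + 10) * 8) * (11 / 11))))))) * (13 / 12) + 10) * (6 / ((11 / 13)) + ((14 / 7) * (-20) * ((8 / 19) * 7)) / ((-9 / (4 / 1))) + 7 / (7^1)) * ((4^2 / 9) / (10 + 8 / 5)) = -6614143938500 / 1333886697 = -4958.55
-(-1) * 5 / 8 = 5 / 8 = 0.62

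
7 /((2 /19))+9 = 151 /2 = 75.50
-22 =-22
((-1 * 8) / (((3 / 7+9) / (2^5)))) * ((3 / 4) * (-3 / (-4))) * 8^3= -86016 / 11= -7819.64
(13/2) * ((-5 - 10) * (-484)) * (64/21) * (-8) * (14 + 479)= -3970503680/7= -567214811.43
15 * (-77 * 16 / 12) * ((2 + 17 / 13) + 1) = -86240 / 13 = -6633.85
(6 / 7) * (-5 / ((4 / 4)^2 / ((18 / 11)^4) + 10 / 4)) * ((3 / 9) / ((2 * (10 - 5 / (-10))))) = -349920 / 13576969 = -0.03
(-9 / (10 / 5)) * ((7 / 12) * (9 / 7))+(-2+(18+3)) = 125 / 8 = 15.62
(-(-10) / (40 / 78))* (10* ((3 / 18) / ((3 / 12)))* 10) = 1300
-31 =-31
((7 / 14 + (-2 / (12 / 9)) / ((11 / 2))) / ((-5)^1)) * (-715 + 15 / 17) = 6070 / 187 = 32.46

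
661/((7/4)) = 2644/7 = 377.71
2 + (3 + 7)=12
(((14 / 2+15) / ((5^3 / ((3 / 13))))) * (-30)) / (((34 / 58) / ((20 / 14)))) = -22968 / 7735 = -2.97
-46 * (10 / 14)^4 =-28750 / 2401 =-11.97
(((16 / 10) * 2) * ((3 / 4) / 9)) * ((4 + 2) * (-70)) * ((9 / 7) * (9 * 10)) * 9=-116640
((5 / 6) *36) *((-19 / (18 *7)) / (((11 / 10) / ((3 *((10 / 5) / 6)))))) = -950 / 231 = -4.11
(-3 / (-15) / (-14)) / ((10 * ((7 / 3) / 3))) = -9 / 4900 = -0.00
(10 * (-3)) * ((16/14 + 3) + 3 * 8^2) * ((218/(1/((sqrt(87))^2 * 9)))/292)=-1757721465/511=-3439768.03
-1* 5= -5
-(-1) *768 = 768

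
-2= -2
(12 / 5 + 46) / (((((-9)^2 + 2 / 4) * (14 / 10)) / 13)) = 6292 / 1141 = 5.51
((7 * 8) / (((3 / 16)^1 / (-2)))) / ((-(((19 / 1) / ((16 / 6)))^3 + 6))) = 1.62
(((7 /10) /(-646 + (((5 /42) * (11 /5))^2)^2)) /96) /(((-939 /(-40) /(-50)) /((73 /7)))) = 6309828 /25166965007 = 0.00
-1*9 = -9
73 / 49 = 1.49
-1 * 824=-824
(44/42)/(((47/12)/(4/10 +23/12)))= 3058/4935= 0.62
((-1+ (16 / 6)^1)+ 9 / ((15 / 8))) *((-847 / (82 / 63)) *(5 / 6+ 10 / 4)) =-575113 / 41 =-14027.15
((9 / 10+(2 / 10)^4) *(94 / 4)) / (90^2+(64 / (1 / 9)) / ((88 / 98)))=582659 / 240390000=0.00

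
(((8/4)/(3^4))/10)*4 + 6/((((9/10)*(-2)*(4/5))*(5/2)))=-671/405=-1.66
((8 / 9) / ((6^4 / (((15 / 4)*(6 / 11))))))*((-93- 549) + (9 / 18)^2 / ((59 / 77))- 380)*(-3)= 1205575 / 280368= 4.30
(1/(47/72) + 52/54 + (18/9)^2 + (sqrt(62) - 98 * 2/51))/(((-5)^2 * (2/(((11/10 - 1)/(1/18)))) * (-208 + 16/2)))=-9 * sqrt(62)/50000 - 28603/59925000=-0.00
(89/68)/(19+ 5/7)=623/9384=0.07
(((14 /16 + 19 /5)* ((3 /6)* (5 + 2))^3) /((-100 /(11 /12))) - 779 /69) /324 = -115939673 /2861568000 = -0.04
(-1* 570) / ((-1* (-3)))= -190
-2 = -2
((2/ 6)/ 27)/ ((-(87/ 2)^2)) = -4/ 613089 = -0.00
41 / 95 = 0.43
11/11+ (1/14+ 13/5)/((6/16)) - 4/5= 769/105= 7.32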